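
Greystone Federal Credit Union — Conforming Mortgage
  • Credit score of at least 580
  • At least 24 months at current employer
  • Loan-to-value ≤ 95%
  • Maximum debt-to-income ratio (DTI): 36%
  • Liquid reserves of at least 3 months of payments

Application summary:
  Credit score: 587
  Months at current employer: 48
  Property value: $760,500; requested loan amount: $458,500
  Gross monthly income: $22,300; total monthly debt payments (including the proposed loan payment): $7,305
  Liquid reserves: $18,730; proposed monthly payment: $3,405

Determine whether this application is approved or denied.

Approved

Credit score 587 ≥ 580 (meets)
Employment 48 ≥ 24 months
Loan-to-value = 458,500/760,500 = 60.3% — pass (95% max)
DTI = 7,305/22,300 = 32.8% ≤ 36%
Reserves: 18,730 ÷ 3,405 = 5.5 months (meets 3-month minimum)
All criteria satisfied.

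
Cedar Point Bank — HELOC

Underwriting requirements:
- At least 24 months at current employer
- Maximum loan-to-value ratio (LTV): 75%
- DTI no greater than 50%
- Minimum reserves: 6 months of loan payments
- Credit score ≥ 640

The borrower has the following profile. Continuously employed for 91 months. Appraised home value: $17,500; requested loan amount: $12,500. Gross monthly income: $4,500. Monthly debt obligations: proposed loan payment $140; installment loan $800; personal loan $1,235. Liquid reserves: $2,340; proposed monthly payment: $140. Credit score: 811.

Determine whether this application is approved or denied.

Approved

Employment 91 ≥ 24 months
LTV = 12,500/17,500 = 71.4% ≤ 75%
Total monthly debts = (140 + 800 + 1,235) = 2,175. DTI = 2,175/4,500 = 48.3% ≤ 50%
Reserves = 2,340/140 = 16.7 months ≥ 6
Credit score 811 ≥ 640 (meets)
All criteria satisfied.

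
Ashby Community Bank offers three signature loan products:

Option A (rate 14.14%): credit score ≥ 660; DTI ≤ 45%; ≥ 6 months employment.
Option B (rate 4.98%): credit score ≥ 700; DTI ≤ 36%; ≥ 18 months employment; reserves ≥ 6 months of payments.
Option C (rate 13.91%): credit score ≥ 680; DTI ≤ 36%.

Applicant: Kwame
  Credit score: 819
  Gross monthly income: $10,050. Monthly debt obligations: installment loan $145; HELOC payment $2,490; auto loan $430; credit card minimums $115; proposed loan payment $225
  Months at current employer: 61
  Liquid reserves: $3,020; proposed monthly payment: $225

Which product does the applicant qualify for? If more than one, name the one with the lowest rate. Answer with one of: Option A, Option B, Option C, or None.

Option B

Total debts = (145 + 2,490 + 430 + 115 + 225) = 3,405; DTI = 3,405/10,050 = 33.9%.
Reserves = 3,020/225 = 13.4 months.
Option A: score 819 ≥ 660; DTI 33.9% ≤ 45%; employment 61 ≥ 6 mo → qualifies.
Option B: score 819 ≥ 700; DTI 33.9% ≤ 36%; employment 61 ≥ 18 mo; reserves 13.4 ≥ 6 mo → qualifies.
Option C: score 819 ≥ 680; DTI 33.9% ≤ 36% → qualifies.
Qualifying: Option A, Option B, Option C. Lowest rate is 4.98% → Option B.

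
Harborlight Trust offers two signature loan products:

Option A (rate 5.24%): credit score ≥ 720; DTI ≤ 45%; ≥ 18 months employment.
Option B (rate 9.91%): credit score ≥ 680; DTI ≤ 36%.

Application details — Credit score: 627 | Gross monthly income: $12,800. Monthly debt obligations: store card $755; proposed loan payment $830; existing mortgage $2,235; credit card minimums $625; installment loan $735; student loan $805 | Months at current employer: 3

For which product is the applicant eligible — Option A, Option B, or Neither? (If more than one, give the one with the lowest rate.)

Total debts = (755 + 830 + 2,235 + 625 + 735 + 805) = 5,985; DTI = 5,985/12,800 = 46.8%.
Option A: score 627 < 720; DTI 46.8% > 45%; employment 3 < 18 mo → does not qualify.
Option B: score 627 < 680; DTI 46.8% > 36% → does not qualify.

Neither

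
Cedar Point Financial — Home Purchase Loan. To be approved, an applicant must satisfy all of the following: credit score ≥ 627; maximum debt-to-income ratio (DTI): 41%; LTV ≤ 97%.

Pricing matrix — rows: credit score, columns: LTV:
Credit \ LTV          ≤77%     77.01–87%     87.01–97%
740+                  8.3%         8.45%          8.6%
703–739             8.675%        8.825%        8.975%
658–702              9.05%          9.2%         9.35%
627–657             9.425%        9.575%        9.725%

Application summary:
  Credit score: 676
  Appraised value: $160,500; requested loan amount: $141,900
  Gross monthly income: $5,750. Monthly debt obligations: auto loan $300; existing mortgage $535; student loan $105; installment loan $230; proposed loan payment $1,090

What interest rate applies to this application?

9.35%

Credit score 676 ≥ 627; Total monthly debts = (300 + 535 + 105 + 230 + 1,090) = 2,260. Debt-to-income = 2,260/5,750 = 39.3% — meets 41% limit
LTV = 141,900/160,500 = 88.4% ≤ 97%
Score 676 is in the 658–702 band; LTV 88.4% is in the 87.01–97% band → 9.35%.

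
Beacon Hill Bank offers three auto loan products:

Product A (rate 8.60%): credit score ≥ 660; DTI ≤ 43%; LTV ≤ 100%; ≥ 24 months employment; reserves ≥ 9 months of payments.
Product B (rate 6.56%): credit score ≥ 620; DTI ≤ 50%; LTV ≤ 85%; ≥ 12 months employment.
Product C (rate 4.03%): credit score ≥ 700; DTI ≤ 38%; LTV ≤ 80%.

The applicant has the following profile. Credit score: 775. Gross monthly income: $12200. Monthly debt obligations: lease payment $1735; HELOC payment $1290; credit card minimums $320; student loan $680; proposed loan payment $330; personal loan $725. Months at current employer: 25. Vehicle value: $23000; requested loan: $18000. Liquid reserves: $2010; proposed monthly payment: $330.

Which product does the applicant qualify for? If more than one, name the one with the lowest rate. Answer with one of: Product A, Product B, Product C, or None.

Product B

Total debts = (1,735 + 1,290 + 320 + 680 + 330 + 725) = 5,080; DTI = 5,080/12,200 = 41.6%.
LTV = 18,000/23,000 = 78.3%.
Reserves = 2,010/330 = 6.1 months.
Product A: score 775 ≥ 660; DTI 41.6% ≤ 43%; LTV 78.3% ≤ 100%; employment 25 ≥ 24 mo; reserves 6.1 < 9 mo → does not qualify.
Product B: score 775 ≥ 620; DTI 41.6% ≤ 50%; LTV 78.3% ≤ 85%; employment 25 ≥ 12 mo → qualifies.
Product C: score 775 ≥ 700; DTI 41.6% > 38%; LTV 78.3% ≤ 80% → does not qualify.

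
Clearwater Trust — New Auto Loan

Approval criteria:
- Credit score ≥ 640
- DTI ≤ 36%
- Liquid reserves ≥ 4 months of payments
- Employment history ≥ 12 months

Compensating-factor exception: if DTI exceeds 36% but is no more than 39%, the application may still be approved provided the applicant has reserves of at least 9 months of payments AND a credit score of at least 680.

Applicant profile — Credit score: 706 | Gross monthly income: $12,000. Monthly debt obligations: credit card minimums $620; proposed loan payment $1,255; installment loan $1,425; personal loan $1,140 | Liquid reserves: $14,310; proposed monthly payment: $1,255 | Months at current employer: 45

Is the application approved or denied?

Credit score 706 ≥ 640 (meets base)
Total debts = (620 + 1,255 + 1,425 + 1,140) = 4,440. DTI: 4,440 ÷ 12,000 = 37%, over the 36% base limit.
Liquid reserves cover 14,310/1,255 = 11.4 months — ≥ 4 required
Employment 45 ≥ 12 months
DTI 37% is within the 36%–39% exception band; checking compensating factors.
Reserves 11.4 ≥ 9 months; credit score 706 ≥ 680.
Both compensating conditions met → exception applies.

Approved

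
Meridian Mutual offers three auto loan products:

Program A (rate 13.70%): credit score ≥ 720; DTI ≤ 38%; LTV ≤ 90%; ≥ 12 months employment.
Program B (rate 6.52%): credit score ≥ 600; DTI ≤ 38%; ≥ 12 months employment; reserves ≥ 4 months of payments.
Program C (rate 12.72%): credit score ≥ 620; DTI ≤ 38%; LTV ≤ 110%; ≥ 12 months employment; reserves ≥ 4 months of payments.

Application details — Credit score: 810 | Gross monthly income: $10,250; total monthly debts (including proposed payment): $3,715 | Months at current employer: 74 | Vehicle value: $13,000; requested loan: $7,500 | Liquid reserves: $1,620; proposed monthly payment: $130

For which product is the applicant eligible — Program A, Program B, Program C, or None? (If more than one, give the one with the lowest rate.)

Program B

DTI = 3,715/10,250 = 36.2%.
LTV = 7,500/13,000 = 57.7%.
Reserves = 1,620/130 = 12.5 months.
Program A: score 810 ≥ 720; DTI 36.2% ≤ 38%; LTV 57.7% ≤ 90%; employment 74 ≥ 12 mo → qualifies.
Program B: score 810 ≥ 600; DTI 36.2% ≤ 38%; employment 74 ≥ 12 mo; reserves 12.5 ≥ 4 mo → qualifies.
Program C: score 810 ≥ 620; DTI 36.2% ≤ 38%; LTV 57.7% ≤ 110%; employment 74 ≥ 12 mo; reserves 12.5 ≥ 4 mo → qualifies.
Qualifying: Program A, Program B, Program C. Lowest rate is 6.52% → Program B.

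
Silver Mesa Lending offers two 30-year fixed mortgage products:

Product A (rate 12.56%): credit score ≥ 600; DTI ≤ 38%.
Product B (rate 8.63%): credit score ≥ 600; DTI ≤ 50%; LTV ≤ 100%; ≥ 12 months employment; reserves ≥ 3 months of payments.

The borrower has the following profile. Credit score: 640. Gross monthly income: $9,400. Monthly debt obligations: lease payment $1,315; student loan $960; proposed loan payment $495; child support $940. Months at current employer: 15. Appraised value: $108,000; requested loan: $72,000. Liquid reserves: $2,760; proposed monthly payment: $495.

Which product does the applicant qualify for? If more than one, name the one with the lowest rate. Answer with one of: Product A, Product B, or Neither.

Total debts = (1,315 + 960 + 495 + 940) = 3,710; DTI = 3,710/9,400 = 39.5%.
LTV = 72,000/108,000 = 66.7%.
Reserves = 2,760/495 = 5.6 months.
Product A: score 640 ≥ 600; DTI 39.5% > 38% → does not qualify.
Product B: score 640 ≥ 600; DTI 39.5% ≤ 50%; LTV 66.7% ≤ 100%; employment 15 ≥ 12 mo; reserves 5.6 ≥ 3 mo → qualifies.

Product B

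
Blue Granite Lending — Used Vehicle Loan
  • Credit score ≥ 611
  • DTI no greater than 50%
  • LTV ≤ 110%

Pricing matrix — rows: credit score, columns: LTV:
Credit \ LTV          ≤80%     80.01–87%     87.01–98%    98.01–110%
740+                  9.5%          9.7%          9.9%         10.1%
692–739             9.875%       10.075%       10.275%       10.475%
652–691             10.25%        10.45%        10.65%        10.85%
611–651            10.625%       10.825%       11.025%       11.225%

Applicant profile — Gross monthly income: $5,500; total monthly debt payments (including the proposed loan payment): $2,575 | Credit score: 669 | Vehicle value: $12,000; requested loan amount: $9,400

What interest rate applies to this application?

10.25%

Credit score 669 ≥ 611; DTI: 2,575 ÷ 5,500 = 46.8%, within the 50% cap
Loan-to-value = 9,400/12,000 = 78.3% — pass (110% max)
Row: 669 falls in 652–691. Column: 78.3% falls in ≤80%. Rate = 10.25%.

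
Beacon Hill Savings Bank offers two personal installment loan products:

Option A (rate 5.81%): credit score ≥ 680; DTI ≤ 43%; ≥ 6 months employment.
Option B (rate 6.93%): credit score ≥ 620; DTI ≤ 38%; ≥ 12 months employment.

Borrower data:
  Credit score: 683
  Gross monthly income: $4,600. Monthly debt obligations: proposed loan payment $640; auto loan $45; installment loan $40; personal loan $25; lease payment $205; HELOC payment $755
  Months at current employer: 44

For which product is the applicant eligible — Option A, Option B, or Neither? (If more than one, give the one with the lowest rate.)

Total debts = (640 + 45 + 40 + 25 + 205 + 755) = 1,710; DTI = 1,710/4,600 = 37.2%.
Option A: score 683 ≥ 680; DTI 37.2% ≤ 43%; employment 44 ≥ 6 mo → qualifies.
Option B: score 683 ≥ 620; DTI 37.2% ≤ 38%; employment 44 ≥ 12 mo → qualifies.
Qualifying: Option A, Option B. Lowest rate is 5.81% → Option A.

Option A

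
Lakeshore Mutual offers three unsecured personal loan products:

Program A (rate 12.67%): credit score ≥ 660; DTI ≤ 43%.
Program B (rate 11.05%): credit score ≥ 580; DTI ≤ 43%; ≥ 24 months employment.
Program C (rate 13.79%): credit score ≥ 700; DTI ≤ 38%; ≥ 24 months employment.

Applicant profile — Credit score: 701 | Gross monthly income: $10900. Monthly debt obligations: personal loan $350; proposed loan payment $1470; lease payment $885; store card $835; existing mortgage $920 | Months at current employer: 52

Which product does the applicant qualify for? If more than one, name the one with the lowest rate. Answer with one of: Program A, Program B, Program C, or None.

Total debts = (350 + 1,470 + 885 + 835 + 920) = 4,460; DTI = 4,460/10,900 = 40.9%.
Program A: score 701 ≥ 660; DTI 40.9% ≤ 43% → qualifies.
Program B: score 701 ≥ 580; DTI 40.9% ≤ 43%; employment 52 ≥ 24 mo → qualifies.
Program C: score 701 ≥ 700; DTI 40.9% > 38%; employment 52 ≥ 24 mo → does not qualify.
Qualifying: Program A, Program B. Lowest rate is 11.05% → Program B.

Program B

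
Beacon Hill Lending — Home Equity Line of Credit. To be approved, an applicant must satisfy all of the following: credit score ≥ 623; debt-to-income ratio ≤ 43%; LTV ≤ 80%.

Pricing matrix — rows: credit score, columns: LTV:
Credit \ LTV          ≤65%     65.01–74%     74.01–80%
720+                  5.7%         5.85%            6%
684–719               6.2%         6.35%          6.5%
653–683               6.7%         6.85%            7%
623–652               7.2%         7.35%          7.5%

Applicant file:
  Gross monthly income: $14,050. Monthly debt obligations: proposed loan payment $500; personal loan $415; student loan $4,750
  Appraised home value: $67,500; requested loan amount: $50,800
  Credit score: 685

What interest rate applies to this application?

6.5%

Credit score 685 ≥ 623; Total monthly debts = (500 + 415 + 4,750) = 5,665. DTI: 5,665 ÷ 14,050 = 40.3%, within the 43% cap
LTV = 50,800/67,500 = 75.3% ≤ 80%
Score 685 is in the 684–719 band; LTV 75.3% is in the 74.01–80% band → 6.5%.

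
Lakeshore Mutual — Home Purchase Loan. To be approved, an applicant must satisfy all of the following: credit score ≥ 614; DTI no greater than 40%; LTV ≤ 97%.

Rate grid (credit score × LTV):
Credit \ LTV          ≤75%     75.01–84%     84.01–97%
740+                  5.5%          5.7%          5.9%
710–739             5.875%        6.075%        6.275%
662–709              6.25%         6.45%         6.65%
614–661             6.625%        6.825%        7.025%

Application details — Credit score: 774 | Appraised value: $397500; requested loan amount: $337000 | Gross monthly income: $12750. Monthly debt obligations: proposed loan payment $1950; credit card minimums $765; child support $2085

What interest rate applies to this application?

Credit score 774 ≥ 614; Total monthly debts = (1,950 + 765 + 2,085) = 4,800. DTI = 4,800/12,750 = 37.6% ≤ 40%
LTV = 337,000/397,500 = 84.8% ≤ 97%
Credit 774 → row 740+; LTV 84.8% → column 84.01–97%. Grid cell → 5.9%.

5.9%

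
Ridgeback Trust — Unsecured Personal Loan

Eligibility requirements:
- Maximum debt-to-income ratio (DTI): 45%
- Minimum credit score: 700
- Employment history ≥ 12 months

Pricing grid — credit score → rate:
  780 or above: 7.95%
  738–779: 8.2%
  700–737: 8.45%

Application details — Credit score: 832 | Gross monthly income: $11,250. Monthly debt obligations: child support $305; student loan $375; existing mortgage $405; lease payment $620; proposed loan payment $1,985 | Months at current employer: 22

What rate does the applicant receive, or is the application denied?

Credit score 832 ≥ 700 (meets minimum)
Total monthly debts = (305 + 375 + 405 + 620 + 1,985) = 3,690. Debt-to-income = 3,690/11,250 = 32.8% — meets 45% limit
Employment 22 ≥ 12 months
All requirements met. Score 832 falls in the 780 or above tier → 7.95%.

Approved at 7.95%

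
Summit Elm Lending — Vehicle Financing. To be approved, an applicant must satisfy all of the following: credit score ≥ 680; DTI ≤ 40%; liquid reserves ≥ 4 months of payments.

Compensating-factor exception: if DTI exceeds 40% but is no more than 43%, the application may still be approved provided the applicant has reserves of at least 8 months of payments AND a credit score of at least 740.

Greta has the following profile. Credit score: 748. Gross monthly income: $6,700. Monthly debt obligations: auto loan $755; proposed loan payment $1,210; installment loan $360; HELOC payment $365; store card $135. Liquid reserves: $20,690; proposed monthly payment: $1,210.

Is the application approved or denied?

Approved

Credit score 748 ≥ 680 (meets base)
Total debts = (755 + 1,210 + 360 + 365 + 135) = 2,825. DTI: 2,825 ÷ 6,700 = 42.2%, over the 40% base limit.
Reserves = 20,690/1,210 = 17.1 months ≥ 4
DTI 42.2% is within the 40%–43% exception band; checking compensating factors.
Override check — reserves: 17.1 mo (ok); score: 748 (ok).
Both override conditions satisfied; DTI exception granted.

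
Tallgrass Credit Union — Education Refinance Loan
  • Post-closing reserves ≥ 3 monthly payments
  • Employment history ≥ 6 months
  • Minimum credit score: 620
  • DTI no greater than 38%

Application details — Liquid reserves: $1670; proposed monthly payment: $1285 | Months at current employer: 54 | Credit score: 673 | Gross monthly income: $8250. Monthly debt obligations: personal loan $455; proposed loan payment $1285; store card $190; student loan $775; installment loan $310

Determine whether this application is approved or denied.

Reserves: 1,670 ÷ 1,285 = 1.3 months (below 3-month minimum)
Employment 54 ≥ 6 months
Credit score 673 ≥ 620 (meets)
Total monthly debts = (455 + 1,285 + 190 + 775 + 310) = 3,015. DTI = 3,015/8,250 = 36.5% ≤ 38%
Fails on reserves.

Denied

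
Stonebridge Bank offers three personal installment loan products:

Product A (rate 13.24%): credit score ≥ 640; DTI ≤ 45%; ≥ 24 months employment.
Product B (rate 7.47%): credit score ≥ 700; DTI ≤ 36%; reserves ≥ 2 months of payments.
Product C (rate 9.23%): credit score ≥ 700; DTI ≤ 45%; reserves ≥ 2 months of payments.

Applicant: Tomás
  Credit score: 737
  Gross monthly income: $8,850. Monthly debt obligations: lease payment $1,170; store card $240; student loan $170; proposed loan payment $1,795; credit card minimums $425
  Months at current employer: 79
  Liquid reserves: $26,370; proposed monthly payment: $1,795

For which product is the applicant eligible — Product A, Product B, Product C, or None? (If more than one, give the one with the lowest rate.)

Product C

Total debts = (1,170 + 240 + 170 + 1,795 + 425) = 3,800; DTI = 3,800/8,850 = 42.9%.
Reserves = 26,370/1,795 = 14.7 months.
Product A: score 737 ≥ 640; DTI 42.9% ≤ 45%; employment 79 ≥ 24 mo → qualifies.
Product B: score 737 ≥ 700; DTI 42.9% > 36%; reserves 14.7 ≥ 2 mo → does not qualify.
Product C: score 737 ≥ 700; DTI 42.9% ≤ 45%; reserves 14.7 ≥ 2 mo → qualifies.
Qualifying: Product A, Product C. Lowest rate is 9.23% → Product C.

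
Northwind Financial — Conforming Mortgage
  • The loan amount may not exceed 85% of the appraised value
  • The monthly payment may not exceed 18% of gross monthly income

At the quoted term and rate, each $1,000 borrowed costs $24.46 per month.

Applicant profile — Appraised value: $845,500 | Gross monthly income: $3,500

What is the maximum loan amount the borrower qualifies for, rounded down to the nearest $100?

Payment cap: 18% × $3,500 = $630/month.
At $24.46 per $1,000, that supports 630/24.46 × 1,000 ≈ $25,756 → $25,700.
LTV cap: 85% × $845,500 = $718,675 → $718,600.
Binding constraint: payment-to-income.

$25,700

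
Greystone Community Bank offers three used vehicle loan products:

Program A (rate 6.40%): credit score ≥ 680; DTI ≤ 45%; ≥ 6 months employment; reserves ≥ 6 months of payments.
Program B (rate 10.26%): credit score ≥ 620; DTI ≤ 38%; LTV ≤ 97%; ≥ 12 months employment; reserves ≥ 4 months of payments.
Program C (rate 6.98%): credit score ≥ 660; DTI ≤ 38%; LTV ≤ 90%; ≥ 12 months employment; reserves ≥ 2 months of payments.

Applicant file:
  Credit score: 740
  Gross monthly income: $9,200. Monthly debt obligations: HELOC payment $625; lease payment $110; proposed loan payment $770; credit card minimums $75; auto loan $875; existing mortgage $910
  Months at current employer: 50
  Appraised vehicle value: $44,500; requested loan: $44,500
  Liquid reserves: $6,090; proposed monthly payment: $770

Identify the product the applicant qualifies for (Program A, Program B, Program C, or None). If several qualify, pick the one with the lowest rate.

Total debts = (625 + 110 + 770 + 75 + 875 + 910) = 3,365; DTI = 3,365/9,200 = 36.6%.
LTV = 44,500/44,500 = 100%.
Reserves = 6,090/770 = 7.9 months.
Program A: score 740 ≥ 680; DTI 36.6% ≤ 45%; employment 50 ≥ 6 mo; reserves 7.9 ≥ 6 mo → qualifies.
Program B: score 740 ≥ 620; DTI 36.6% ≤ 38%; LTV 100% > 97%; employment 50 ≥ 12 mo; reserves 7.9 ≥ 4 mo → does not qualify.
Program C: score 740 ≥ 660; DTI 36.6% ≤ 38%; LTV 100% > 90%; employment 50 ≥ 12 mo; reserves 7.9 ≥ 2 mo → does not qualify.

Program A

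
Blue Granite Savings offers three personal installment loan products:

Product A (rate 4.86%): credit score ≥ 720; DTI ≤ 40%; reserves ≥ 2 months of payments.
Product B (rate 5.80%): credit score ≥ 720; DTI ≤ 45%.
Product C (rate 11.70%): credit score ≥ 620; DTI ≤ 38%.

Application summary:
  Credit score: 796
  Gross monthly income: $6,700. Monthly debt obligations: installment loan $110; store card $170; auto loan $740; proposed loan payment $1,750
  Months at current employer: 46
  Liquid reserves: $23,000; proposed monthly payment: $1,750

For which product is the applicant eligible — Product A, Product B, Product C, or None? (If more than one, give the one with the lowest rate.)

Total debts = (110 + 170 + 740 + 1,750) = 2,770; DTI = 2,770/6,700 = 41.3%.
Reserves = 23,000/1,750 = 13.1 months.
Product A: score 796 ≥ 720; DTI 41.3% > 40%; reserves 13.1 ≥ 2 mo → does not qualify.
Product B: score 796 ≥ 720; DTI 41.3% ≤ 45% → qualifies.
Product C: score 796 ≥ 620; DTI 41.3% > 38% → does not qualify.

Product B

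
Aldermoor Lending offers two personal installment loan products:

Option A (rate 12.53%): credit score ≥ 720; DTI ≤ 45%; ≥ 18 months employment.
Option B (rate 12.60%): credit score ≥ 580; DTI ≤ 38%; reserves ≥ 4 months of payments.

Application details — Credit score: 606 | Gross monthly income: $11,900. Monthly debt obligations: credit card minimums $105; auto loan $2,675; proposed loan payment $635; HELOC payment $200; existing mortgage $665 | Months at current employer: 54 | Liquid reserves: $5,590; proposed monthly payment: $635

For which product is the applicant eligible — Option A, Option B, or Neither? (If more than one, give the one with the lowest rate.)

Option B

Total debts = (105 + 2,675 + 635 + 200 + 665) = 4,280; DTI = 4,280/11,900 = 36%.
Reserves = 5,590/635 = 8.8 months.
Option A: score 606 < 720; DTI 36% ≤ 45%; employment 54 ≥ 18 mo → does not qualify.
Option B: score 606 ≥ 580; DTI 36% ≤ 38%; reserves 8.8 ≥ 4 mo → qualifies.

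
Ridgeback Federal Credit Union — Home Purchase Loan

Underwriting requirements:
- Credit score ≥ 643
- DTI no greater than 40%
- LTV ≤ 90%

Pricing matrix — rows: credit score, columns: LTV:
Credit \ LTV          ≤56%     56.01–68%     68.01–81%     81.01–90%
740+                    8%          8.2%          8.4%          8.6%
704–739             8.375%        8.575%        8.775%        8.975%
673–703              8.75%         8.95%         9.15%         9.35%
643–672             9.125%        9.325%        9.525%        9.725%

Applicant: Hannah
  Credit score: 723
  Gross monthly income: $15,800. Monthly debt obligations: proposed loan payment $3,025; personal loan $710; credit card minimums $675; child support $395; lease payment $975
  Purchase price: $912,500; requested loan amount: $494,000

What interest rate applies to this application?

Credit score 723 ≥ 643; Total monthly debts = (3,025 + 710 + 675 + 395 + 975) = 5,780. Debt-to-income = 5,780/15,800 = 36.6% — meets 40% limit
Loan-to-value = 494,000/912,500 = 54.1% — pass (90% max)
Credit 723 → row 704–739; LTV 54.1% → column ≤56%. Grid cell → 8.375%.

8.375%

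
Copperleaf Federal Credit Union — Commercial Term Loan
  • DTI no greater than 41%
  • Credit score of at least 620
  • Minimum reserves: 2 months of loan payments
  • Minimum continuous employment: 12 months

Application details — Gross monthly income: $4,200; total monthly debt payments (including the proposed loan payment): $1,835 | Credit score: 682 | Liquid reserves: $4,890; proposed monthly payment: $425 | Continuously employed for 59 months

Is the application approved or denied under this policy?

DTI: 1,835 ÷ 4,200 = 43.7%, exceeds the 41% cap
Credit score 682 ≥ 620 (meets)
Liquid reserves cover 4,890/425 = 11.5 months — ≥ 2 required
Employment 59 ≥ 12 months
Fails on DTI.

Denied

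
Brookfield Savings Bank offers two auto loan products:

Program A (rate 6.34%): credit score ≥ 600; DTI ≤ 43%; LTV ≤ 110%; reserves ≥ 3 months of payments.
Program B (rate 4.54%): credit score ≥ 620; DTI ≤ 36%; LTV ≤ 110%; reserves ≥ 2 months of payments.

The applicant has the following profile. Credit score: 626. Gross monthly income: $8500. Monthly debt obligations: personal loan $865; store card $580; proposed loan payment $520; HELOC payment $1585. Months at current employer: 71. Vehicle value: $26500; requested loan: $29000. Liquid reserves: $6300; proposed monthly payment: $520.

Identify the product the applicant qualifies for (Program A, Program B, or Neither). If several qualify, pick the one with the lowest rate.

Program A

Total debts = (865 + 580 + 520 + 1,585) = 3,550; DTI = 3,550/8,500 = 41.8%.
LTV = 29,000/26,500 = 109.4%.
Reserves = 6,300/520 = 12.1 months.
Program A: score 626 ≥ 600; DTI 41.8% ≤ 43%; LTV 109.4% ≤ 110%; reserves 12.1 ≥ 3 mo → qualifies.
Program B: score 626 ≥ 620; DTI 41.8% > 36%; LTV 109.4% ≤ 110%; reserves 12.1 ≥ 2 mo → does not qualify.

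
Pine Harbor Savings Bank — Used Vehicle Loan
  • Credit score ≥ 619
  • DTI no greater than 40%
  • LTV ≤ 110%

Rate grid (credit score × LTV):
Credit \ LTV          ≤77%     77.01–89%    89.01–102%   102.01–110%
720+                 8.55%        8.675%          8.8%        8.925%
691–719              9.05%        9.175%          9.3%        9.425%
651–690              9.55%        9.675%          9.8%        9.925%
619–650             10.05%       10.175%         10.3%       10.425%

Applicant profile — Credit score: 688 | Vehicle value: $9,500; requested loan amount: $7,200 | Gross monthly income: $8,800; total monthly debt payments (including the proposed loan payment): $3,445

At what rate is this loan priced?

Credit score 688 ≥ 619; Debt-to-income = 3,445/8,800 = 39.1% — meets 40% limit
LTV: 7,200 ÷ 9,500 = 75.8%, within 110% cap
Credit 688 → row 651–690; LTV 75.8% → column ≤77%. Grid cell → 9.55%.

9.55%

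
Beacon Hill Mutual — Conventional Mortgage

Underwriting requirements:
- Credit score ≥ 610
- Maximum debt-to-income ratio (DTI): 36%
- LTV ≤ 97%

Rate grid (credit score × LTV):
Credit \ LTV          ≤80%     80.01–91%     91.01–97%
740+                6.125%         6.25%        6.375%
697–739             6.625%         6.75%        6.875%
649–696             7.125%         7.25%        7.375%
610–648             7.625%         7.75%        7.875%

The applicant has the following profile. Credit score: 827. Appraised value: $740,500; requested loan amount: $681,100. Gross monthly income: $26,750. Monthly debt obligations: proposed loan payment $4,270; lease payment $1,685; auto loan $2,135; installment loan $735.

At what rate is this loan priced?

6.375%

Credit score 827 ≥ 610; Total monthly debts = (4,270 + 1,685 + 2,135 + 735) = 8,825. DTI = 8,825/26,750 = 33% ≤ 36%
Loan-to-value = 681,100/740,500 = 92% — pass (97% max)
Score 827 is in the 740+ band; LTV 92% is in the 91.01–97% band → 6.375%.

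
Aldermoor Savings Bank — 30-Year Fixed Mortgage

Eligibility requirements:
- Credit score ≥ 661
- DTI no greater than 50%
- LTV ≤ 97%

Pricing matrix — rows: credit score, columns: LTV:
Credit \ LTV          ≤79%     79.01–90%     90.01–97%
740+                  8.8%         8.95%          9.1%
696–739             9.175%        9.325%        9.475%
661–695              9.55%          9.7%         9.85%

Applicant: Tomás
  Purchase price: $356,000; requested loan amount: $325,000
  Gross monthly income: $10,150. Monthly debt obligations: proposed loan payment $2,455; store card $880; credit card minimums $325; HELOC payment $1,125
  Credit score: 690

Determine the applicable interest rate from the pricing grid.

Credit score 690 ≥ 661; Total monthly debts = (2,455 + 880 + 325 + 1,125) = 4,785. DTI: 4,785 ÷ 10,150 = 47.1%, within the 50% cap
Loan-to-value = 325,000/356,000 = 91.3% — pass (97% max)
Score 690 is in the 661–695 band; LTV 91.3% is in the 90.01–97% band → 9.85%.

9.85%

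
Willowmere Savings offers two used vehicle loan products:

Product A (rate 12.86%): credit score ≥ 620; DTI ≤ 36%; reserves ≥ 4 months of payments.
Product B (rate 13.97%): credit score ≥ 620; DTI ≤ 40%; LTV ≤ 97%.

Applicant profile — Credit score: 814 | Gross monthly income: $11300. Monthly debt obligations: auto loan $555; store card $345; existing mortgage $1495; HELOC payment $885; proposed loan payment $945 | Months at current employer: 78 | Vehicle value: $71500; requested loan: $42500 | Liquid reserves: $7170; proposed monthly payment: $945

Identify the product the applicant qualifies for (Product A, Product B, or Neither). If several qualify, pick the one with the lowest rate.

Total debts = (555 + 345 + 1,495 + 885 + 945) = 4,225; DTI = 4,225/11,300 = 37.4%.
LTV = 42,500/71,500 = 59.4%.
Reserves = 7,170/945 = 7.6 months.
Product A: score 814 ≥ 620; DTI 37.4% > 36%; reserves 7.6 ≥ 4 mo → does not qualify.
Product B: score 814 ≥ 620; DTI 37.4% ≤ 40%; LTV 59.4% ≤ 97% → qualifies.

Product B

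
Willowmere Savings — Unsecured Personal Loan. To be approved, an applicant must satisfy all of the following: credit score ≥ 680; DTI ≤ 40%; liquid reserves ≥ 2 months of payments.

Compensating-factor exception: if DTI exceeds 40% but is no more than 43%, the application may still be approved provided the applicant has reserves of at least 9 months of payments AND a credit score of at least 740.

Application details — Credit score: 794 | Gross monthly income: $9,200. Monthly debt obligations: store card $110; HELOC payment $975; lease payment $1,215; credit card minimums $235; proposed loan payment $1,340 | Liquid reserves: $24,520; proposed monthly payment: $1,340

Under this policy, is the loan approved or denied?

Approved

Credit score 794 ≥ 680 (meets base)
Total debts = (110 + 975 + 1,215 + 235 + 1,340) = 3,875. DTI = 3,875/9,200 = 42.1% > 40% — standard DTI limit exceeded.
Liquid reserves cover 24,520/1,340 = 18.3 months — ≥ 2 required
42.1% falls in the override range (40%–43%), so the compensating-factor test applies.
Reserves 18.3 ≥ 9 months; credit score 794 ≥ 740.
Both override conditions satisfied; DTI exception granted.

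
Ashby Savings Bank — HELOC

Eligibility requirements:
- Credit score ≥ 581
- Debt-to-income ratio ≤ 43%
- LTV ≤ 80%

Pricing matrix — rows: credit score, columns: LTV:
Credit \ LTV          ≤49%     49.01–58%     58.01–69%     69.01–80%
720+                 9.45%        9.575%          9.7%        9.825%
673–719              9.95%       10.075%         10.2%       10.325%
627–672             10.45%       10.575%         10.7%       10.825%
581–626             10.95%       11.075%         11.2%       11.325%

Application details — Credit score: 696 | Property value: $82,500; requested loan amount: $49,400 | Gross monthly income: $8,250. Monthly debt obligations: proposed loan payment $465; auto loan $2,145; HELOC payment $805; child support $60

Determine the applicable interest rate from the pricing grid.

Credit score 696 ≥ 581; Total monthly debts = (465 + 2,145 + 805 + 60) = 3,475. DTI: 3,475 ÷ 8,250 = 42.1%, within the 43% cap
LTV: 49,400 ÷ 82,500 = 59.9%, within 80% cap
Credit 696 → row 673–719; LTV 59.9% → column 58.01–69%. Grid cell → 10.2%.

10.2%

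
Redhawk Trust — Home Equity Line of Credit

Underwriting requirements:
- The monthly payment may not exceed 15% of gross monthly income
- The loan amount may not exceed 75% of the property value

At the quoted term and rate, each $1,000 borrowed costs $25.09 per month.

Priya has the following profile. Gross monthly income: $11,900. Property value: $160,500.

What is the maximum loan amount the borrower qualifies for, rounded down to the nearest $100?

$71,100

Payment cap: 15% × $11,900 = $1,785/month.
At $25.09 per $1,000, that supports 1,785/25.09 × 1,000 ≈ $71,143 → $71,100.
LTV cap: 75% × $160,500 = $120,375 → $120,300.
Binding constraint: payment-to-income.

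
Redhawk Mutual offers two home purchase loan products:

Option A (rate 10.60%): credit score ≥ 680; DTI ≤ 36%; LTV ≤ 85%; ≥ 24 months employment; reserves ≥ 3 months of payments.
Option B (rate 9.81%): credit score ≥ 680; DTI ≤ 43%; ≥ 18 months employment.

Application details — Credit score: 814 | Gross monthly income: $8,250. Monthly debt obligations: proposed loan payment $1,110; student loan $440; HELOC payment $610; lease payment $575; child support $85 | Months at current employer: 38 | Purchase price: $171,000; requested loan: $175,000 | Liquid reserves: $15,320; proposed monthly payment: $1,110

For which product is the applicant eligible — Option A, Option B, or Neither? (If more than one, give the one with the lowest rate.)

Total debts = (1,110 + 440 + 610 + 575 + 85) = 2,820; DTI = 2,820/8,250 = 34.2%.
LTV = 175,000/171,000 = 102.3%.
Reserves = 15,320/1,110 = 13.8 months.
Option A: score 814 ≥ 680; DTI 34.2% ≤ 36%; LTV 102.3% > 85%; employment 38 ≥ 24 mo; reserves 13.8 ≥ 3 mo → does not qualify.
Option B: score 814 ≥ 680; DTI 34.2% ≤ 43%; employment 38 ≥ 18 mo → qualifies.

Option B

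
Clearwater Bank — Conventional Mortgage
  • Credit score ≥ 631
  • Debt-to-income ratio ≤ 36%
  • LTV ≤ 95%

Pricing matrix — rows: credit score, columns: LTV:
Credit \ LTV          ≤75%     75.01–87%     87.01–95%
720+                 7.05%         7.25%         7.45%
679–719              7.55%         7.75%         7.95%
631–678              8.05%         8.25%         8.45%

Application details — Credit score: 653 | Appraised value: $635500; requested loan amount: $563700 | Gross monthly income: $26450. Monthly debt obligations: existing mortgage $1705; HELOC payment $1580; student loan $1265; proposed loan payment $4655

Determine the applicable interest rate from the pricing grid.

Credit score 653 ≥ 631; Total monthly debts = (1,705 + 1,580 + 1,265 + 4,655) = 9,205. DTI = 9,205/26,450 = 34.8% ≤ 36%
LTV: 563,700 ÷ 635,500 = 88.7%, within 95% cap
Score 653 is in the 631–678 band; LTV 88.7% is in the 87.01–95% band → 8.45%.

8.45%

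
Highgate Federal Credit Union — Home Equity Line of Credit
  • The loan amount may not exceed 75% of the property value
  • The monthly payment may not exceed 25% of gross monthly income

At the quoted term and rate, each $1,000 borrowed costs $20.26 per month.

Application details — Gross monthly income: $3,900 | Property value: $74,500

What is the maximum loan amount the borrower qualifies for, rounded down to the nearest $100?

$48,100

Payment cap: 25% × $3,900 = $975/month.
At $20.26 per $1,000, that supports 975/20.26 × 1,000 ≈ $48,124 → $48,100.
LTV cap: 75% × $74,500 = $55,875 → $55,800.
Binding constraint: payment-to-income.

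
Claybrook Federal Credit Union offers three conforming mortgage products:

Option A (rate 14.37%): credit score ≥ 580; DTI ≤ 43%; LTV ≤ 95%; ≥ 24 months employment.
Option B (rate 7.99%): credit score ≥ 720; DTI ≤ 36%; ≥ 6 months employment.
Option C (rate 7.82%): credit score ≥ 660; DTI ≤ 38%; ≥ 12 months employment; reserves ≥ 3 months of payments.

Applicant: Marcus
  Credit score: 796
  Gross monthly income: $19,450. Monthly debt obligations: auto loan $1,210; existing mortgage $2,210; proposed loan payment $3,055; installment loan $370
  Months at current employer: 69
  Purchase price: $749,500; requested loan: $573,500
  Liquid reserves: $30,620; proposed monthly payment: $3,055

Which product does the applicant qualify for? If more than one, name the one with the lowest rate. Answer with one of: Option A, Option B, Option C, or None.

Total debts = (1,210 + 2,210 + 3,055 + 370) = 6,845; DTI = 6,845/19,450 = 35.2%.
LTV = 573,500/749,500 = 76.5%.
Reserves = 30,620/3,055 = 10.0 months.
Option A: score 796 ≥ 580; DTI 35.2% ≤ 43%; LTV 76.5% ≤ 95%; employment 69 ≥ 24 mo → qualifies.
Option B: score 796 ≥ 720; DTI 35.2% ≤ 36%; employment 69 ≥ 6 mo → qualifies.
Option C: score 796 ≥ 660; DTI 35.2% ≤ 38%; employment 69 ≥ 12 mo; reserves 10.0 ≥ 3 mo → qualifies.
Qualifying: Option A, Option B, Option C. Lowest rate is 7.82% → Option C.

Option C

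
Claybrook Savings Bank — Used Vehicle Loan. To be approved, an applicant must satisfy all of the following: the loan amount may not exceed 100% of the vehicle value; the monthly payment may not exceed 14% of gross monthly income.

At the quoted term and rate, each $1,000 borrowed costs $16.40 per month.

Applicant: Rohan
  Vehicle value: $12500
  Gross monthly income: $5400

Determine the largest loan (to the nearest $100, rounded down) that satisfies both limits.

$12,500

Payment cap: 14% × $5,400 = $756/month.
At $16.40 per $1,000, that supports 756/16.40 × 1,000 ≈ $46,097 → $46,000.
LTV cap: 100% × $12,500 = $12,500 → $12,500.
Binding constraint: loan-to-value.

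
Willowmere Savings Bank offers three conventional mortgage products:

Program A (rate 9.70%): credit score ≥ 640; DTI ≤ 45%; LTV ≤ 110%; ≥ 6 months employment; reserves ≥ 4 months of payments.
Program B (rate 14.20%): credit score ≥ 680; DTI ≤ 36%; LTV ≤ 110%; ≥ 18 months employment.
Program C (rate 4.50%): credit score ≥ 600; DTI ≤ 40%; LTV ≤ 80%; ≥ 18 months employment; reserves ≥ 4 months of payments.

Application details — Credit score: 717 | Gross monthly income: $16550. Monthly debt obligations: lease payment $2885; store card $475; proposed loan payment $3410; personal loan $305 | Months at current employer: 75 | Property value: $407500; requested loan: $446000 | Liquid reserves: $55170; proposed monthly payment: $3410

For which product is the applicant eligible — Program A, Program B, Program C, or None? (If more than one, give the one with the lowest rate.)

Program A

Total debts = (2,885 + 475 + 3,410 + 305) = 7,075; DTI = 7,075/16,550 = 42.7%.
LTV = 446,000/407,500 = 109.4%.
Reserves = 55,170/3,410 = 16.2 months.
Program A: score 717 ≥ 640; DTI 42.7% ≤ 45%; LTV 109.4% ≤ 110%; employment 75 ≥ 6 mo; reserves 16.2 ≥ 4 mo → qualifies.
Program B: score 717 ≥ 680; DTI 42.7% > 36%; LTV 109.4% ≤ 110%; employment 75 ≥ 18 mo → does not qualify.
Program C: score 717 ≥ 600; DTI 42.7% > 40%; LTV 109.4% > 80%; employment 75 ≥ 18 mo; reserves 16.2 ≥ 4 mo → does not qualify.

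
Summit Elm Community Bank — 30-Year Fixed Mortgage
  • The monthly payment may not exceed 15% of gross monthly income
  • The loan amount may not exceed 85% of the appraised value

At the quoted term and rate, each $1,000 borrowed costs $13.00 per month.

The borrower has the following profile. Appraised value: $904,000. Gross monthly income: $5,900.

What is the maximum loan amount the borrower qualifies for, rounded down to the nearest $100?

$68,000

Payment cap: 15% × $5,900 = $885/month.
At $13.00 per $1,000, that supports 885/13.00 × 1,000 ≈ $68,076 → $68,000.
LTV cap: 85% × $904,000 = $768,400 → $768,400.
Binding constraint: payment-to-income.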